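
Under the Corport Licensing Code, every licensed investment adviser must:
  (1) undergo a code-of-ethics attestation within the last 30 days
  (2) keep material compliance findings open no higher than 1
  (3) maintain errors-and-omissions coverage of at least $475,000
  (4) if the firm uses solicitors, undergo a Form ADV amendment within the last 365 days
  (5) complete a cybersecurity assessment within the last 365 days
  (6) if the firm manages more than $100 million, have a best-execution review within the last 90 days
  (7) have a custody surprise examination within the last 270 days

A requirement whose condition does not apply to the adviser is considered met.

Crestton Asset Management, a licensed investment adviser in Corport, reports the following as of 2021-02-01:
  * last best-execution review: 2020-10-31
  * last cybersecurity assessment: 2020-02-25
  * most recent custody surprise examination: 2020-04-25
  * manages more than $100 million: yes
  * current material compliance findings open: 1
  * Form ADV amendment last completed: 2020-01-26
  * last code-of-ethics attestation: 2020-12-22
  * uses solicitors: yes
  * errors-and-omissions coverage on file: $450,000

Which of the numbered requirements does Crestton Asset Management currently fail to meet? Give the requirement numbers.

1. code-of-ethics attestation 41 days ago vs limit 30 → not met
2. material compliance findings open 1 ≤ 1 → met
3. errors-and-omissions coverage $450,000 < $475,000 → not met
4. condition 'uses solicitors' holds; Form ADV amendment 372 days ago vs limit 365 → not met
5. cybersecurity assessment 342 days ago vs limit 365 → met
6. condition 'manages more than $100 million' holds; best-execution review 93 days ago vs limit 90 → not met
7. custody surprise examination 282 days ago vs limit 270 → not met
Not met: 1, 3, 4, 6, 7

1, 3, 4, 6, 7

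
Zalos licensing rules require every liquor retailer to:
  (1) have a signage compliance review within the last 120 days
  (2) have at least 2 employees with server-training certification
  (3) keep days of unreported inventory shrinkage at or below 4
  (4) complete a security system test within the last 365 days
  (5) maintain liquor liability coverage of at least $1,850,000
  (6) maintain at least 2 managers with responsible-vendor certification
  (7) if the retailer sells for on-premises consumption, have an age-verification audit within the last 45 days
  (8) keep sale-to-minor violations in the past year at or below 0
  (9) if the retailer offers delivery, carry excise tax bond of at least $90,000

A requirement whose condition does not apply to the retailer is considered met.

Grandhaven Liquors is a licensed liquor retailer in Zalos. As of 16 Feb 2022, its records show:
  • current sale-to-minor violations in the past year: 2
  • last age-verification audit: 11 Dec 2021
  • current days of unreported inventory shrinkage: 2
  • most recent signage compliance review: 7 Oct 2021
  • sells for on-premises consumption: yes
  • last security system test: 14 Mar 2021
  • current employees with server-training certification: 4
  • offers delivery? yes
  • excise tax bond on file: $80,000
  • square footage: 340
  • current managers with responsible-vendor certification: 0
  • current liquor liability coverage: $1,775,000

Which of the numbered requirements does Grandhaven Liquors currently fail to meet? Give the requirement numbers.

1. signage compliance review 132 days ago vs limit 120 → not met
2. employees with server-training certification 4 ≥ 2 → met
3. days of unreported inventory shrinkage 2 ≤ 4 → met
4. security system test 339 days ago vs limit 365 → met
5. liquor liability coverage $1,775,000 < $1,850,000 → not met
6. managers with responsible-vendor certification 0 < 2 → not met
7. condition 'sells for on-premises consumption' holds; age-verification audit 67 days ago vs limit 45 → not met
8. sale-to-minor violations in the past year 2 > 0 → not met
9. condition 'offers delivery' holds; excise tax bond $80,000 < $90,000 → not met
Not met: 1, 5, 6, 7, 8, 9

1, 5, 6, 7, 8, 9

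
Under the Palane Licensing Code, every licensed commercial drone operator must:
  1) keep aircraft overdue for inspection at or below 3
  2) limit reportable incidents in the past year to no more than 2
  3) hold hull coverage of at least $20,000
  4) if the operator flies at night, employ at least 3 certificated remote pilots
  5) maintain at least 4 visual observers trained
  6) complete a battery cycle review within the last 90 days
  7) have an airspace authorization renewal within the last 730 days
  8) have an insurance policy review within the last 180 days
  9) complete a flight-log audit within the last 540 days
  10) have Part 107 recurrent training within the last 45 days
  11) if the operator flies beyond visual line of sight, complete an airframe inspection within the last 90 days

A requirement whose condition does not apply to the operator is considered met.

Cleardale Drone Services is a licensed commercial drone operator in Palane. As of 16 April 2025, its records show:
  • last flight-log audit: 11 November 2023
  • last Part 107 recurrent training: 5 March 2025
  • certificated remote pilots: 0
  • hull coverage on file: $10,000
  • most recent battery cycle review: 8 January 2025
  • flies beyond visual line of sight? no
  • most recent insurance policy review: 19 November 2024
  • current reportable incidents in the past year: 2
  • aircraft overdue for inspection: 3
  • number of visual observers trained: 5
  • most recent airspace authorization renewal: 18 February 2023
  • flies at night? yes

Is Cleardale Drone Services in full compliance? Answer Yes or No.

No

1. aircraft overdue for inspection 3 ≤ 3 → met
2. reportable incidents in the past year 2 ≤ 2 → met
3. hull coverage $10,000 < $20,000 → not met
4. condition 'flies at night' holds; certificated remote pilots 0 < 3 → not met
5. visual observers trained 5 ≥ 4 → met
6. battery cycle review 98 days ago vs limit 90 → not met
7. airspace authorization renewal 788 days ago vs limit 730 → not met
8. insurance policy review 148 days ago vs limit 180 → met
9. flight-log audit 522 days ago vs limit 540 → met
10. Part 107 recurrent training 42 days ago vs limit 45 → met
11. condition 'flies beyond visual line of sight' does not hold → requirement n/a → met
Not met: 3, 4, 6, 7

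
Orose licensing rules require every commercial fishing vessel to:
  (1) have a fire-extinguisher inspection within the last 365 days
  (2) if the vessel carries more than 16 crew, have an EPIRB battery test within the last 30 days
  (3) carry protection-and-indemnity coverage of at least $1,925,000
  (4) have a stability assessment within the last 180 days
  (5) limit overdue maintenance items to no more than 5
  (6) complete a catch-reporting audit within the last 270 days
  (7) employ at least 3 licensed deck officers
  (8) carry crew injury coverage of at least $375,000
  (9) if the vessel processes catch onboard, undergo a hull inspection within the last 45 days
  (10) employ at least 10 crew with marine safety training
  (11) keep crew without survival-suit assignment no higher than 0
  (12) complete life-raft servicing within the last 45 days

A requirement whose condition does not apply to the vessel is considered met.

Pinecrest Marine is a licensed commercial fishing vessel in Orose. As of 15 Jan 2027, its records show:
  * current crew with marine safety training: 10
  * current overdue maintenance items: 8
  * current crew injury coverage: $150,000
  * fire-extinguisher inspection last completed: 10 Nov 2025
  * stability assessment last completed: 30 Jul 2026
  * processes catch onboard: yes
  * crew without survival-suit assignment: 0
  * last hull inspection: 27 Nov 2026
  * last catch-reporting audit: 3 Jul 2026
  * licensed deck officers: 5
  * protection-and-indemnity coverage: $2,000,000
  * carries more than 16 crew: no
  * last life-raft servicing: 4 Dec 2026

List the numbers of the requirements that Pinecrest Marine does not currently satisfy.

1, 5, 8, 9

1. fire-extinguisher inspection 431 days ago vs limit 365 → not met
2. condition 'carries more than 16 crew' does not hold → requirement n/a → met
3. protection-and-indemnity coverage $2,000,000 ≥ $1,925,000 → met
4. stability assessment 169 days ago vs limit 180 → met
5. overdue maintenance items 8 > 5 → not met
6. catch-reporting audit 196 days ago vs limit 270 → met
7. licensed deck officers 5 ≥ 3 → met
8. crew injury coverage $150,000 < $375,000 → not met
9. condition 'processes catch onboard' holds; hull inspection 49 days ago vs limit 45 → not met
10. crew with marine safety training 10 ≥ 10 → met
11. crew without survival-suit assignment 0 ≤ 0 → met
12. life-raft servicing 42 days ago vs limit 45 → met
Not met: 1, 5, 8, 9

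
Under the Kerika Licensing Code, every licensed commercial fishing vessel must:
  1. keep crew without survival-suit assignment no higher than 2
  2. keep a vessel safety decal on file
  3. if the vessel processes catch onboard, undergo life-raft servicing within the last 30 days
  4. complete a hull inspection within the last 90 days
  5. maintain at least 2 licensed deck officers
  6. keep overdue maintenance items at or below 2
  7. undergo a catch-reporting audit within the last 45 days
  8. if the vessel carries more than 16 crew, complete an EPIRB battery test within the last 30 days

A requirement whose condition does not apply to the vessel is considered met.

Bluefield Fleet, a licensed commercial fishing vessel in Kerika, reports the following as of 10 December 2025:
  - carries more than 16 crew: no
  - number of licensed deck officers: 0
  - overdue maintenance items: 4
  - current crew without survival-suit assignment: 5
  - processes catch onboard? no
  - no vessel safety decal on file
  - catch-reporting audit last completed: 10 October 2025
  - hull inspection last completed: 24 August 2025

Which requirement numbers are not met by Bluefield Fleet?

1. crew without survival-suit assignment 5 > 2 → not met
2. vessel safety decal absent → not met
3. condition 'processes catch onboard' does not hold → requirement n/a → met
4. hull inspection 108 days ago vs limit 90 → not met
5. licensed deck officers 0 < 2 → not met
6. overdue maintenance items 4 > 2 → not met
7. catch-reporting audit 61 days ago vs limit 45 → not met
8. condition 'carries more than 16 crew' does not hold → requirement n/a → met
Not met: 1, 2, 4, 5, 6, 7

1, 2, 4, 5, 6, 7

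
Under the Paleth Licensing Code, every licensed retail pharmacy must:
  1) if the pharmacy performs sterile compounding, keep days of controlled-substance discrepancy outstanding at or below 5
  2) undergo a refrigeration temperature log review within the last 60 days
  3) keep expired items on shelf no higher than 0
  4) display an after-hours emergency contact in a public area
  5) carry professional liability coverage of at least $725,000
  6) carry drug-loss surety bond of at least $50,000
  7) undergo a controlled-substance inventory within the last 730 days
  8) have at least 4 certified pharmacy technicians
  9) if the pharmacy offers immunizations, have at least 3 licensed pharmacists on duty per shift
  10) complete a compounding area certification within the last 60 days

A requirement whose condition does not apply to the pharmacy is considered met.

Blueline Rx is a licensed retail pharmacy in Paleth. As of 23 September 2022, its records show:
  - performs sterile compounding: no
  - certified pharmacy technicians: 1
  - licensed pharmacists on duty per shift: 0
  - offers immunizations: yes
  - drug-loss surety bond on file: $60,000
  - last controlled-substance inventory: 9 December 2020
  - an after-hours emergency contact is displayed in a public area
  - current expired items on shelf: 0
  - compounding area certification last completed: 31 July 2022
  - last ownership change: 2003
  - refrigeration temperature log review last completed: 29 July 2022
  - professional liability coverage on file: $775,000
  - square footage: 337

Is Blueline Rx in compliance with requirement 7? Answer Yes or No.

7. controlled-substance inventory 653 days ago vs limit 730 → met

Yes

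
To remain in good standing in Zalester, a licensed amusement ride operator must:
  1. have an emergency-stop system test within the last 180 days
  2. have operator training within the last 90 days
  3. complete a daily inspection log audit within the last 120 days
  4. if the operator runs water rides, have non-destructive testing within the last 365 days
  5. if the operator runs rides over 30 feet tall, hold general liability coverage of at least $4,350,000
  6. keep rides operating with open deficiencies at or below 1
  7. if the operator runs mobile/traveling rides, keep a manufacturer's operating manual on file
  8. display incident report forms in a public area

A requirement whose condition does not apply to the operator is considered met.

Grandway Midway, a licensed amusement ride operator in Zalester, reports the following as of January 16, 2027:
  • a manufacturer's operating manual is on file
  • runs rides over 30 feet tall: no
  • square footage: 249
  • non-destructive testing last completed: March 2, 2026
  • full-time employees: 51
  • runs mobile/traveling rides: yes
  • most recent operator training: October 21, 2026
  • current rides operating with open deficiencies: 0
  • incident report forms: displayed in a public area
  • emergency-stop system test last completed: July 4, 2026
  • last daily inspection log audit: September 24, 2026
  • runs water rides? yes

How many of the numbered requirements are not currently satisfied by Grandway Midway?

1

1. emergency-stop system test 196 days ago vs limit 180 → not met
2. operator training 87 days ago vs limit 90 → met
3. daily inspection log audit 114 days ago vs limit 120 → met
4. condition 'runs water rides' holds; non-destructive testing 320 days ago vs limit 365 → met
5. condition 'runs rides over 30 feet tall' does not hold → requirement n/a → met
6. rides operating with open deficiencies 0 ≤ 1 → met
7. condition 'runs mobile/traveling rides' holds; manufacturer's operating manual present → met
8. incident report forms present → met
Not met: 1 of 8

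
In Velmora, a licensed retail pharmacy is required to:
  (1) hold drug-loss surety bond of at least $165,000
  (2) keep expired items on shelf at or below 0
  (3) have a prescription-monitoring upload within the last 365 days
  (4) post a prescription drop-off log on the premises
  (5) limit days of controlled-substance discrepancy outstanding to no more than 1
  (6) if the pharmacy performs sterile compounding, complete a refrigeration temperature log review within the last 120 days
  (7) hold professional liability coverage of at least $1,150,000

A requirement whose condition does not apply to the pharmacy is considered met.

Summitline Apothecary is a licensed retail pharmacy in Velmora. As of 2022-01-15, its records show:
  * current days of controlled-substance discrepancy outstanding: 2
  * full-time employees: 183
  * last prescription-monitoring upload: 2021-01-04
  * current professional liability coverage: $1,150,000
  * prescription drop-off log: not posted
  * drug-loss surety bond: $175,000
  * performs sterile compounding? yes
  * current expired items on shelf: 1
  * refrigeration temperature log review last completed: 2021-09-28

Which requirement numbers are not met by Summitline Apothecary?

2, 3, 4, 5

1. drug-loss surety bond $175,000 ≥ $165,000 → met
2. expired items on shelf 1 > 0 → not met
3. prescription-monitoring upload 376 days ago vs limit 365 → not met
4. prescription drop-off log absent → not met
5. days of controlled-substance discrepancy outstanding 2 > 1 → not met
6. condition 'performs sterile compounding' holds; refrigeration temperature log review 109 days ago vs limit 120 → met
7. professional liability coverage $1,150,000 ≥ $1,150,000 → met
Not met: 2, 3, 4, 5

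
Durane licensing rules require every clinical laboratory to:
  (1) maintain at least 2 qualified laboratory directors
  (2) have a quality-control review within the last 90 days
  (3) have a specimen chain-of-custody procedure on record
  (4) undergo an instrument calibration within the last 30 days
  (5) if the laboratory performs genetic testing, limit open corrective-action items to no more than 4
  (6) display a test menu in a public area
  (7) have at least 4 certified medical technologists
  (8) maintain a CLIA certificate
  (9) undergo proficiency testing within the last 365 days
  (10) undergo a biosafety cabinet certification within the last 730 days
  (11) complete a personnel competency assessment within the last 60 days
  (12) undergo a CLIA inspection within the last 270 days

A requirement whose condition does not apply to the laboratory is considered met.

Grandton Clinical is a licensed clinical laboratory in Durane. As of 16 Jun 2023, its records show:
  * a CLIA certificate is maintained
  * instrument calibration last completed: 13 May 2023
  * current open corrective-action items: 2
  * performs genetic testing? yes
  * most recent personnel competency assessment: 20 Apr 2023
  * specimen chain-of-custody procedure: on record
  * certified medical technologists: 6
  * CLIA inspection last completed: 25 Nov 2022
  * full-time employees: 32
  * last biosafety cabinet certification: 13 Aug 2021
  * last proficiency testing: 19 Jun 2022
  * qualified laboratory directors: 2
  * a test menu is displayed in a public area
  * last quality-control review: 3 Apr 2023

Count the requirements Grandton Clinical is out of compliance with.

1. qualified laboratory directors 2 ≥ 2 → met
2. quality-control review 74 days ago vs limit 90 → met
3. specimen chain-of-custody procedure present → met
4. instrument calibration 34 days ago vs limit 30 → not met
5. condition 'performs genetic testing' holds; open corrective-action items 2 ≤ 4 → met
6. test menu present → met
7. certified medical technologists 6 ≥ 4 → met
8. CLIA certificate present → met
9. proficiency testing 362 days ago vs limit 365 → met
10. biosafety cabinet certification 672 days ago vs limit 730 → met
11. personnel competency assessment 57 days ago vs limit 60 → met
12. CLIA inspection 203 days ago vs limit 270 → met
Not met: 1 of 12

1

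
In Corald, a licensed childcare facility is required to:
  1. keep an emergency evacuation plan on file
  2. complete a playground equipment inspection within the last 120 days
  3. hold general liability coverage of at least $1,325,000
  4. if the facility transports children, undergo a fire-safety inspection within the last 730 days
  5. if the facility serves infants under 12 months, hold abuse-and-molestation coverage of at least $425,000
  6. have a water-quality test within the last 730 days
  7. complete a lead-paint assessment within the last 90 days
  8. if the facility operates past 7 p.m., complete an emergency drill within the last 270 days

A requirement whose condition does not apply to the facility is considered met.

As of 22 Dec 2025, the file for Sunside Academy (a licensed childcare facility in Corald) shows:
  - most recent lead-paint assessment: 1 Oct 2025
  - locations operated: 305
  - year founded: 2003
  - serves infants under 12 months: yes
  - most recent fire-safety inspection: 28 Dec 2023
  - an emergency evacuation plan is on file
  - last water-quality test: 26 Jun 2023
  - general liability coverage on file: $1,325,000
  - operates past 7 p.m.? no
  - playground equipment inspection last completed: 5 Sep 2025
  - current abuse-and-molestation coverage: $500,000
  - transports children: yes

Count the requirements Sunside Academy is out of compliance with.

1. emergency evacuation plan present → met
2. playground equipment inspection 108 days ago vs limit 120 → met
3. general liability coverage $1,325,000 ≥ $1,325,000 → met
4. condition 'transports children' holds; fire-safety inspection 725 days ago vs limit 730 → met
5. condition 'serves infants under 12 months' holds; abuse-and-molestation coverage $500,000 ≥ $425,000 → met
6. water-quality test 910 days ago vs limit 730 → not met
7. lead-paint assessment 82 days ago vs limit 90 → met
8. condition 'operates past 7 p.m.' does not hold → requirement n/a → met
Not met: 1 of 8

1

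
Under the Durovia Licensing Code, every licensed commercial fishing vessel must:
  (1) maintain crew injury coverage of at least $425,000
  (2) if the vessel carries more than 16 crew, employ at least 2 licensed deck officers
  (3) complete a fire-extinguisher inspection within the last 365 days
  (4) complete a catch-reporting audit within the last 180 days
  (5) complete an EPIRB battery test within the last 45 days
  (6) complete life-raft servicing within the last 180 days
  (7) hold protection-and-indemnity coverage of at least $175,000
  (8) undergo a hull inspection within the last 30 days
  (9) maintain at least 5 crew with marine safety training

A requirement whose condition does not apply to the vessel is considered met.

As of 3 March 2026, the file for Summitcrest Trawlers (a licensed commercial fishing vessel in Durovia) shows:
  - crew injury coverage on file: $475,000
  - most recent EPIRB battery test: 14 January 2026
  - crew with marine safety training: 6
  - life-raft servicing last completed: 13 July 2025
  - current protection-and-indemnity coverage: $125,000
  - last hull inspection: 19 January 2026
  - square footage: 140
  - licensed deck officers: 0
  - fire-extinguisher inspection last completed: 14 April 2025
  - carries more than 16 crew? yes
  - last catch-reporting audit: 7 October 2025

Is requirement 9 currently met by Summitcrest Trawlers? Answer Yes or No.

9. crew with marine safety training 6 ≥ 5 → met

Yes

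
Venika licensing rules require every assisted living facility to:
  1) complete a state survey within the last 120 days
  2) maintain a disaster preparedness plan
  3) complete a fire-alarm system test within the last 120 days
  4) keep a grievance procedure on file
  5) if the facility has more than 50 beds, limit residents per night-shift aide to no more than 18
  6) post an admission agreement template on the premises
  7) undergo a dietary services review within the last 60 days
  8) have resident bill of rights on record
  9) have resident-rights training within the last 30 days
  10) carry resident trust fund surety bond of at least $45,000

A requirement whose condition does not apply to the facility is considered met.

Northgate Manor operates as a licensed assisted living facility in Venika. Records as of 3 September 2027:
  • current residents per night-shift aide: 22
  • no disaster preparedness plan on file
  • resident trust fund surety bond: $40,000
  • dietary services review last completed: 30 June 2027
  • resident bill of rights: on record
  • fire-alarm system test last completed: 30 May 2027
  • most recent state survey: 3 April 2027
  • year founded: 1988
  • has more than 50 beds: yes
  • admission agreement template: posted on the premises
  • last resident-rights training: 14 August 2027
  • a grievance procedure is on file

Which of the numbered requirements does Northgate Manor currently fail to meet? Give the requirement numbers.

1, 2, 5, 7, 10

1. state survey 153 days ago vs limit 120 → not met
2. disaster preparedness plan absent → not met
3. fire-alarm system test 96 days ago vs limit 120 → met
4. grievance procedure present → met
5. condition 'has more than 50 beds' holds; residents per night-shift aide 22 > 18 → not met
6. admission agreement template present → met
7. dietary services review 65 days ago vs limit 60 → not met
8. resident bill of rights present → met
9. resident-rights training 20 days ago vs limit 30 → met
10. resident trust fund surety bond $40,000 < $45,000 → not met
Not met: 1, 2, 5, 7, 10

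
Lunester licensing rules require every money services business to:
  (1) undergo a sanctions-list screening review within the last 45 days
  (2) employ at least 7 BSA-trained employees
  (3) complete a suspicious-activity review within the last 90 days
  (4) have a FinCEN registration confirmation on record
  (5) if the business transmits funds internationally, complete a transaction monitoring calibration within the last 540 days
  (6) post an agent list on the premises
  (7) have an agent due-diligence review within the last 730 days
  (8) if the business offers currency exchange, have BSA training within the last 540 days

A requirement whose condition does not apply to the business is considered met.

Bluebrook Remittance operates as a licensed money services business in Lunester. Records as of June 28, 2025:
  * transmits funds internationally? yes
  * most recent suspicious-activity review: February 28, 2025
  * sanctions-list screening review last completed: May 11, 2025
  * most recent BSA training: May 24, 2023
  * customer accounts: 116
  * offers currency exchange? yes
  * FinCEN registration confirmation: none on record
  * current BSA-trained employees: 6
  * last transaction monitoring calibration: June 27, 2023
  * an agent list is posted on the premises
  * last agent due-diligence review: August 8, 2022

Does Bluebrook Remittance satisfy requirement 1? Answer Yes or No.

1. sanctions-list screening review 48 days ago vs limit 45 → not met

No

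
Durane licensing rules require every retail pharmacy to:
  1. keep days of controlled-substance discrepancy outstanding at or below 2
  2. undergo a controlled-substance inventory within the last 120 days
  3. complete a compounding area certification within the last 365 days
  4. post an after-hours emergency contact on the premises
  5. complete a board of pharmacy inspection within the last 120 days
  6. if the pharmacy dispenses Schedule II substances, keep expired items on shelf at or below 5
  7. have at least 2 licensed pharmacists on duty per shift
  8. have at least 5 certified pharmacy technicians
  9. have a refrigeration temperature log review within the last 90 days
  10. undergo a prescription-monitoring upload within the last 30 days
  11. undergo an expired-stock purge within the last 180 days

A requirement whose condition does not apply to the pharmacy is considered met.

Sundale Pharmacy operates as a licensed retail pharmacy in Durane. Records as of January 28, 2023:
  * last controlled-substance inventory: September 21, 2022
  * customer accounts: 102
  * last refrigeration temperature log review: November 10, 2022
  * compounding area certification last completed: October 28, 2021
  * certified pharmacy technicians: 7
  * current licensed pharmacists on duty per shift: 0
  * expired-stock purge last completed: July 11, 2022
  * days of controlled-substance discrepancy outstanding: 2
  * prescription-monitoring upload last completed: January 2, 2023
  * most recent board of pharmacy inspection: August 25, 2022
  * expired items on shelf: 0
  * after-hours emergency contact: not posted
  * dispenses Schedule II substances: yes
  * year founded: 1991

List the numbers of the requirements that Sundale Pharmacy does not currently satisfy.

2, 3, 4, 5, 7, 11

1. days of controlled-substance discrepancy outstanding 2 ≤ 2 → met
2. controlled-substance inventory 129 days ago vs limit 120 → not met
3. compounding area certification 457 days ago vs limit 365 → not met
4. after-hours emergency contact absent → not met
5. board of pharmacy inspection 156 days ago vs limit 120 → not met
6. condition 'dispenses Schedule II substances' holds; expired items on shelf 0 ≤ 5 → met
7. licensed pharmacists on duty per shift 0 < 2 → not met
8. certified pharmacy technicians 7 ≥ 5 → met
9. refrigeration temperature log review 79 days ago vs limit 90 → met
10. prescription-monitoring upload 26 days ago vs limit 30 → met
11. expired-stock purge 201 days ago vs limit 180 → not met
Not met: 2, 3, 4, 5, 7, 11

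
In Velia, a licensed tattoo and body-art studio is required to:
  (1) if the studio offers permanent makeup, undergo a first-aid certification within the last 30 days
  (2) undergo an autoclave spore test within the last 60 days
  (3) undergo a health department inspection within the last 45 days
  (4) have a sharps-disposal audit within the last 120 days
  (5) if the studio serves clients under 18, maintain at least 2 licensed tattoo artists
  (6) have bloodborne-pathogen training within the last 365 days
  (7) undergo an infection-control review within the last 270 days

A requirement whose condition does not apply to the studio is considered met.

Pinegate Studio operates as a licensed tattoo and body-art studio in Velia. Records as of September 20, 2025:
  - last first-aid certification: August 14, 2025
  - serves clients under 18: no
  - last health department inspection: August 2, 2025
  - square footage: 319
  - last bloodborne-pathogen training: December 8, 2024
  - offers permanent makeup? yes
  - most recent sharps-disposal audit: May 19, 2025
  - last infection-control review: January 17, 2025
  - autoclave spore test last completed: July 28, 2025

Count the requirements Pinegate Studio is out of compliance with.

1. condition 'offers permanent makeup' holds; first-aid certification 37 days ago vs limit 30 → not met
2. autoclave spore test 54 days ago vs limit 60 → met
3. health department inspection 49 days ago vs limit 45 → not met
4. sharps-disposal audit 124 days ago vs limit 120 → not met
5. condition 'serves clients under 18' does not hold → requirement n/a → met
6. bloodborne-pathogen training 286 days ago vs limit 365 → met
7. infection-control review 246 days ago vs limit 270 → met
Not met: 3 of 7

3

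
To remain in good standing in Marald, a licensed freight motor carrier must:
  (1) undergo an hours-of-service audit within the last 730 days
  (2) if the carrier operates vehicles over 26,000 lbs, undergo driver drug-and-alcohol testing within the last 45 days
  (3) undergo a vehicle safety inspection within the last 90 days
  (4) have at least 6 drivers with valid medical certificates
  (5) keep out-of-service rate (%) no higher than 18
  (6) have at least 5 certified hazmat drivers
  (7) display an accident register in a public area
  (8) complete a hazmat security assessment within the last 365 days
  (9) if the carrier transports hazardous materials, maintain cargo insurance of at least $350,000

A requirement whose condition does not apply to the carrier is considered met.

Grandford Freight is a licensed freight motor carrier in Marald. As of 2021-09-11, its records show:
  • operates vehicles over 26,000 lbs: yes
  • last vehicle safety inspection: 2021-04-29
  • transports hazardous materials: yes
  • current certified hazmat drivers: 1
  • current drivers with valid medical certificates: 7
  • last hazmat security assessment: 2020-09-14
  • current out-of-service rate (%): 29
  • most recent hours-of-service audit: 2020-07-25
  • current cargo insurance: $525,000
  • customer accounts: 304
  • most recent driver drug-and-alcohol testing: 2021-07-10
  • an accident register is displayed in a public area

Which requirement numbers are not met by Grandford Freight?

2, 3, 5, 6

1. hours-of-service audit 413 days ago vs limit 730 → met
2. condition 'operates vehicles over 26,000 lbs' holds; driver drug-and-alcohol testing 63 days ago vs limit 45 → not met
3. vehicle safety inspection 135 days ago vs limit 90 → not met
4. drivers with valid medical certificates 7 ≥ 6 → met
5. out-of-service rate (%) 29 > 18 → not met
6. certified hazmat drivers 1 < 5 → not met
7. accident register present → met
8. hazmat security assessment 362 days ago vs limit 365 → met
9. condition 'transports hazardous materials' holds; cargo insurance $525,000 ≥ $350,000 → met
Not met: 2, 3, 5, 6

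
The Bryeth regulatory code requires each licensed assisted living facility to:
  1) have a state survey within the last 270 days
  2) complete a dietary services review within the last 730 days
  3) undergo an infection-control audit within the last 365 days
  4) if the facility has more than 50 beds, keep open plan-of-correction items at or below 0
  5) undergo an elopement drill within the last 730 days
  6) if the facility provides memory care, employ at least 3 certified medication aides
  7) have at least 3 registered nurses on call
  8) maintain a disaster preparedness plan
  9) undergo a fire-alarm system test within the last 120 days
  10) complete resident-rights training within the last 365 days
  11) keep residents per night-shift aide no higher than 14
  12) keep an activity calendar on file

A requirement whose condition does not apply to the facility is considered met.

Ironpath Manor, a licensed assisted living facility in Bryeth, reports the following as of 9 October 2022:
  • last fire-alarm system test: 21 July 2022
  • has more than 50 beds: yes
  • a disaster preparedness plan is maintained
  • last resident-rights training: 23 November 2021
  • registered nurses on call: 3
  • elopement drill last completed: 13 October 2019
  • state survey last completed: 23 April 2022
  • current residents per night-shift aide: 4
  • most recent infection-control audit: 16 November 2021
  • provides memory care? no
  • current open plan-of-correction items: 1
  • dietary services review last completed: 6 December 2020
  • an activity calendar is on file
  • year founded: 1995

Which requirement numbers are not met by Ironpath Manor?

4, 5

1. state survey 169 days ago vs limit 270 → met
2. dietary services review 672 days ago vs limit 730 → met
3. infection-control audit 327 days ago vs limit 365 → met
4. condition 'has more than 50 beds' holds; open plan-of-correction items 1 > 0 → not met
5. elopement drill 1092 days ago vs limit 730 → not met
6. condition 'provides memory care' does not hold → requirement n/a → met
7. registered nurses on call 3 ≥ 3 → met
8. disaster preparedness plan present → met
9. fire-alarm system test 80 days ago vs limit 120 → met
10. resident-rights training 320 days ago vs limit 365 → met
11. residents per night-shift aide 4 ≤ 14 → met
12. activity calendar present → met
Not met: 4, 5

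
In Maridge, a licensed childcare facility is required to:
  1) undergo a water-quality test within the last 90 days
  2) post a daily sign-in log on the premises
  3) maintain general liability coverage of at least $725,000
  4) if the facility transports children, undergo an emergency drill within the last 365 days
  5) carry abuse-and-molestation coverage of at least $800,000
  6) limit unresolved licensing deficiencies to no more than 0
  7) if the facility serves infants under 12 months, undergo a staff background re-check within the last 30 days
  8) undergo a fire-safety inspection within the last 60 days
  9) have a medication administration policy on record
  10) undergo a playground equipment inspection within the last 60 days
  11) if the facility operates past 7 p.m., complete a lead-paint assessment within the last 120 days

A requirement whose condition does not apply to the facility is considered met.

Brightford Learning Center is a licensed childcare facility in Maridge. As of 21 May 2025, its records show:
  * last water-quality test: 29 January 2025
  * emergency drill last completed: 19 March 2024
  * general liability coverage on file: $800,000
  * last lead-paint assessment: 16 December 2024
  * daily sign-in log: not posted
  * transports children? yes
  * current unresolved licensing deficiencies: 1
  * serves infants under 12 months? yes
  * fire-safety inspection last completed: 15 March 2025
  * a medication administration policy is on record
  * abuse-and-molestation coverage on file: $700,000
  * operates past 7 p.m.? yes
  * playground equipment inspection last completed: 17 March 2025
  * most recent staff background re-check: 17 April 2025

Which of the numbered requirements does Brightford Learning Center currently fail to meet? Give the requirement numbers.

1, 2, 4, 5, 6, 7, 8, 10, 11

1. water-quality test 112 days ago vs limit 90 → not met
2. daily sign-in log absent → not met
3. general liability coverage $800,000 ≥ $725,000 → met
4. condition 'transports children' holds; emergency drill 428 days ago vs limit 365 → not met
5. abuse-and-molestation coverage $700,000 < $800,000 → not met
6. unresolved licensing deficiencies 1 > 0 → not met
7. condition 'serves infants under 12 months' holds; staff background re-check 34 days ago vs limit 30 → not met
8. fire-safety inspection 67 days ago vs limit 60 → not met
9. medication administration policy present → met
10. playground equipment inspection 65 days ago vs limit 60 → not met
11. condition 'operates past 7 p.m.' holds; lead-paint assessment 156 days ago vs limit 120 → not met
Not met: 1, 2, 4, 5, 6, 7, 8, 10, 11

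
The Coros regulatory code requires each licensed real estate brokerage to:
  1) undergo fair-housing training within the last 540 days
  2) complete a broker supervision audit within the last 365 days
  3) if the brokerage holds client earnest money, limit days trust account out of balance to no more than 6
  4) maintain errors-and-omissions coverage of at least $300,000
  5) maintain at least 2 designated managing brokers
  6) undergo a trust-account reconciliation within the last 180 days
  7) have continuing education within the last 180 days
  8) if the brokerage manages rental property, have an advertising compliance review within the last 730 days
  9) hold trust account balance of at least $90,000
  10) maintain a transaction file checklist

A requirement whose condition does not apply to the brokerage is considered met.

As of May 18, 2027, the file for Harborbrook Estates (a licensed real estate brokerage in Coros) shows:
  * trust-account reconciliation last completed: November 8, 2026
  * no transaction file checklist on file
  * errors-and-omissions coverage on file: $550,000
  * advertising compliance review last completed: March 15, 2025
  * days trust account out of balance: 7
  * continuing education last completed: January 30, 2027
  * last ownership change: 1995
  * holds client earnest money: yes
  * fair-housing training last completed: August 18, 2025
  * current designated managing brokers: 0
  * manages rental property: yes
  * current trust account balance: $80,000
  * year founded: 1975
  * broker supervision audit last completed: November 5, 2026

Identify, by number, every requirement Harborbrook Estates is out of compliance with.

1. fair-housing training 638 days ago vs limit 540 → not met
2. broker supervision audit 194 days ago vs limit 365 → met
3. condition 'holds client earnest money' holds; days trust account out of balance 7 > 6 → not met
4. errors-and-omissions coverage $550,000 ≥ $300,000 → met
5. designated managing brokers 0 < 2 → not met
6. trust-account reconciliation 191 days ago vs limit 180 → not met
7. continuing education 108 days ago vs limit 180 → met
8. condition 'manages rental property' holds; advertising compliance review 794 days ago vs limit 730 → not met
9. trust account balance $80,000 < $90,000 → not met
10. transaction file checklist absent → not met
Not met: 1, 3, 5, 6, 8, 9, 10

1, 3, 5, 6, 8, 9, 10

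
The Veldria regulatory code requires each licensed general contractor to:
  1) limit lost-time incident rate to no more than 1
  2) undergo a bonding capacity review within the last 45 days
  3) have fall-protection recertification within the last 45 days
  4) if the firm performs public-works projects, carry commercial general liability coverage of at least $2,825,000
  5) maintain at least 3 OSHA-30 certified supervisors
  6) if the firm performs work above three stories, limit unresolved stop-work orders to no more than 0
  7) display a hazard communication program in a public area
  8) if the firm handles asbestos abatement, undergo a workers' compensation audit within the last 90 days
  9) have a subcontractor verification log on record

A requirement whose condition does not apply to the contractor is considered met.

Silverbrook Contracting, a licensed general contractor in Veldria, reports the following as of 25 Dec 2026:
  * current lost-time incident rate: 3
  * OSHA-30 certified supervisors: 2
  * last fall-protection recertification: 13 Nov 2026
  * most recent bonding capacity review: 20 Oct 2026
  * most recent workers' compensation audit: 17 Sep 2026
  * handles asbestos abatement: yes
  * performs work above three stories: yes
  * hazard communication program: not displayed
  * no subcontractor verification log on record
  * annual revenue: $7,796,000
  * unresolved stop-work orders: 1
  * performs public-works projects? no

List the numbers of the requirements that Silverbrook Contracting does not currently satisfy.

1. lost-time incident rate 3 > 1 → not met
2. bonding capacity review 66 days ago vs limit 45 → not met
3. fall-protection recertification 42 days ago vs limit 45 → met
4. condition 'performs public-works projects' does not hold → requirement n/a → met
5. OSHA-30 certified supervisors 2 < 3 → not met
6. condition 'performs work above three stories' holds; unresolved stop-work orders 1 > 0 → not met
7. hazard communication program absent → not met
8. condition 'handles asbestos abatement' holds; workers' compensation audit 99 days ago vs limit 90 → not met
9. subcontractor verification log absent → not met
Not met: 1, 2, 5, 6, 7, 8, 9

1, 2, 5, 6, 7, 8, 9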